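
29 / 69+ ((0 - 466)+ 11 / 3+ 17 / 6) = -63353 / 138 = -459.08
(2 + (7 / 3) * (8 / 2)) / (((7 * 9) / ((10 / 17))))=20 / 189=0.11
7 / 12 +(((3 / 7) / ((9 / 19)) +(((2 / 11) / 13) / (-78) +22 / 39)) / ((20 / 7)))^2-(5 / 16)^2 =49758980437 / 66352915200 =0.75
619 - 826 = -207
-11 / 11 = -1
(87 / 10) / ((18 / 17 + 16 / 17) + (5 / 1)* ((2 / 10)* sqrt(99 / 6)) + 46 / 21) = 14616 / 425 - 38367* sqrt(66) / 9350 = 1.05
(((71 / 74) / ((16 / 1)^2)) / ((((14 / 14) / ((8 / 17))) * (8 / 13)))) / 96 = 923 / 30916608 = 0.00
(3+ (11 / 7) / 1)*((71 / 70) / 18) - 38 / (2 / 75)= -3141557 / 2205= -1424.74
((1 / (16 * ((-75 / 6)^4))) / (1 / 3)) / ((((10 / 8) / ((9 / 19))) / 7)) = 756 / 37109375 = 0.00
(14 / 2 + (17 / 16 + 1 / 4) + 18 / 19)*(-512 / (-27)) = 90080 / 513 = 175.59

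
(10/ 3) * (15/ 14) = 25/ 7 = 3.57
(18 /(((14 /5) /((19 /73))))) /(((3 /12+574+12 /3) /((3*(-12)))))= -13680 /131327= -0.10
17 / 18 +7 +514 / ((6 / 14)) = 21731 / 18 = 1207.28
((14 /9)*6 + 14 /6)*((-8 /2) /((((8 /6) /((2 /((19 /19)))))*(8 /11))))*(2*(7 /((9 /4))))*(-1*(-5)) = -26950 /9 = -2994.44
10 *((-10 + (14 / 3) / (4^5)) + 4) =-46045 / 768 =-59.95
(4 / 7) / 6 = 2 / 21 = 0.10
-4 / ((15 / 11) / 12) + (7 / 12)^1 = -2077 / 60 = -34.62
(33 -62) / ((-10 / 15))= 43.50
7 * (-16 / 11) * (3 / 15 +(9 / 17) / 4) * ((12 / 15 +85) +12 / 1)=-1547196 / 4675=-330.95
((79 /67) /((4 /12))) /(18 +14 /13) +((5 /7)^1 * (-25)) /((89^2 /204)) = -252875793 /921307352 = -0.27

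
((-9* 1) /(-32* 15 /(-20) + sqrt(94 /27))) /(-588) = 243 /378721-9* sqrt(282) /3029768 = 0.00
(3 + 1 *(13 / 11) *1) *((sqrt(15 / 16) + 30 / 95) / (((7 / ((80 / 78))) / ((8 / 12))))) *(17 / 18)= 62560 / 513513 + 7820 *sqrt(15) / 81081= 0.50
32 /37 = 0.86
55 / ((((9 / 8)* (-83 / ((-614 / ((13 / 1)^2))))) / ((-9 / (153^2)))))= -270160 / 328358043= -0.00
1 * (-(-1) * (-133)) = -133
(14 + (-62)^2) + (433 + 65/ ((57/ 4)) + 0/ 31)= 244847/ 57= 4295.56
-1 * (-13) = 13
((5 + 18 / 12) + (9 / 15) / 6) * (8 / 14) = 132 / 35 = 3.77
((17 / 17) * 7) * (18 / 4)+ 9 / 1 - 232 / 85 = 6421 / 170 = 37.77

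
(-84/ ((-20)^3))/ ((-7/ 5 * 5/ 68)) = -51/ 500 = -0.10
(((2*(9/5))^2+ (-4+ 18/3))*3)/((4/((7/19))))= 4.13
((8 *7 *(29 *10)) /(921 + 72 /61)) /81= 990640 /4556493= 0.22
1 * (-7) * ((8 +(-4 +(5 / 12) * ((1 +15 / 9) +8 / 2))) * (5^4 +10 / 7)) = -29720.56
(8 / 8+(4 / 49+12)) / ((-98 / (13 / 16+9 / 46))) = -33973 / 252448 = -0.13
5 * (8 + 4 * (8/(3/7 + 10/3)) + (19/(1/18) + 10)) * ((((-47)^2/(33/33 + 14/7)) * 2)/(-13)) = -214361360/1027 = -208725.76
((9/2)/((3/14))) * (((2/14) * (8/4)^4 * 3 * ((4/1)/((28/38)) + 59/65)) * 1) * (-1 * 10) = -9124.22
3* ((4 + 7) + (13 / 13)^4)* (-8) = -288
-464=-464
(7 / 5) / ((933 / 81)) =189 / 1555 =0.12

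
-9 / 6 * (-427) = 1281 / 2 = 640.50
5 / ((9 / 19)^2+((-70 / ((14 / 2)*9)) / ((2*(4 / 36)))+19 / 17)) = -30685 / 22449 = -1.37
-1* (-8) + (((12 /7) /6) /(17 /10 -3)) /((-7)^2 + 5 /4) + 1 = 164539 /18291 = 9.00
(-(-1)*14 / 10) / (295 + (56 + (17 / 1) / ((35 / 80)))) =49 / 13645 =0.00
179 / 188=0.95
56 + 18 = 74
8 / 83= 0.10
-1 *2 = -2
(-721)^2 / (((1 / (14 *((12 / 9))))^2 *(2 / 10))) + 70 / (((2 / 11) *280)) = 65208855139 / 72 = 905678543.60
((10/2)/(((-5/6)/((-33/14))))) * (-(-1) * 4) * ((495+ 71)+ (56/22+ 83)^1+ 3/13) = 36871.91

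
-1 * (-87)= 87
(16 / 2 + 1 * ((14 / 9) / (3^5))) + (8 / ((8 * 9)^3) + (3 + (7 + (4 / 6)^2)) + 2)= 2862467 / 139968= 20.45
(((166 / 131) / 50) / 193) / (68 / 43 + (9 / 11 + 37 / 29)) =1138511 / 31866693200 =0.00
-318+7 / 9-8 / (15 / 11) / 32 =-57133 / 180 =-317.41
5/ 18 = 0.28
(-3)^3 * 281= -7587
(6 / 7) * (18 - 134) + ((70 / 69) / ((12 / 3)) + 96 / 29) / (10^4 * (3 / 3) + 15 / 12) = -7959229114 / 80050005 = -99.43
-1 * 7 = -7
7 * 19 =133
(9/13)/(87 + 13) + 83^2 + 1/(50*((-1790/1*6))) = 6889.01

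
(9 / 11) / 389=9 / 4279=0.00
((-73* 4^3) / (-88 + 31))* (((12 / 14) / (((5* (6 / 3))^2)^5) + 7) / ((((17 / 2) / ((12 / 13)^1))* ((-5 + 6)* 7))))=17885000000219 / 2009287109375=8.90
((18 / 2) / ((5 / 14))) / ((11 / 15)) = 378 / 11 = 34.36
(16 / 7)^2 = 256 / 49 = 5.22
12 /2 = 6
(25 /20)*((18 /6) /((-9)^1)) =-5 /12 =-0.42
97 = 97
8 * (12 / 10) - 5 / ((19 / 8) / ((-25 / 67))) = 66104 / 6365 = 10.39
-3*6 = -18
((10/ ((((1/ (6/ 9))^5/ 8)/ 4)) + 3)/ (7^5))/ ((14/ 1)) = 0.00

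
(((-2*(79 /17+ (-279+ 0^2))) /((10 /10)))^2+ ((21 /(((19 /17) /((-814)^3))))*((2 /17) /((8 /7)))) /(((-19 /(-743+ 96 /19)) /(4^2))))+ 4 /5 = -6425355711203309556 /9911255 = -648288810166.15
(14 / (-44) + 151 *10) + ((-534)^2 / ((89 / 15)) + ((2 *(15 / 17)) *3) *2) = 49580.27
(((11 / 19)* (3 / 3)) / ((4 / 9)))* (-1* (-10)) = 495 / 38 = 13.03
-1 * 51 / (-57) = 17 / 19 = 0.89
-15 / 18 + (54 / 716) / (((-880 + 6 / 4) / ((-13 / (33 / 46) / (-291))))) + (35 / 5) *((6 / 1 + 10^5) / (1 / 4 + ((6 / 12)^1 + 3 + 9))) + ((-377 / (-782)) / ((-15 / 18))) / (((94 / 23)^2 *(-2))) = 83027613053100516679 / 1512220409598360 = 54904.44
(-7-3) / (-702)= 5 / 351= 0.01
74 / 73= 1.01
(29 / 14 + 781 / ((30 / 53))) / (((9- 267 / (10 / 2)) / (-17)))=2466581 / 4662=529.08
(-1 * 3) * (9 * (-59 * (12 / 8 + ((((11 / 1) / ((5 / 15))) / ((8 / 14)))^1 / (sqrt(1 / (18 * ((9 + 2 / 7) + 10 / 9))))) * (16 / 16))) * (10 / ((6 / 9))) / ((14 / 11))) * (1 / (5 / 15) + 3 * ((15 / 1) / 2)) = 40215285 / 56 + 442368135 * sqrt(9170) / 112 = 378943347.47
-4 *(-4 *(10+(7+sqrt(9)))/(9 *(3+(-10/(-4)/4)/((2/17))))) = 4.28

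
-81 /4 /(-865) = 81 /3460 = 0.02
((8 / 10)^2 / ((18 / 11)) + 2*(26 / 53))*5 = 16364 / 2385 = 6.86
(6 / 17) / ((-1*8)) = -3 / 68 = -0.04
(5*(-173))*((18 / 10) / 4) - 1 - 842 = -4929 / 4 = -1232.25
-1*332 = -332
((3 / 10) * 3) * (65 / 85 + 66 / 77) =1737 / 1190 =1.46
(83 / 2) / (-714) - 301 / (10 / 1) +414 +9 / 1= 2804891 / 7140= 392.84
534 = 534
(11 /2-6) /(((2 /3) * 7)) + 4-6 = -59 /28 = -2.11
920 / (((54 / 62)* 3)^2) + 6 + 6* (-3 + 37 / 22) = 9587539 / 72171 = 132.84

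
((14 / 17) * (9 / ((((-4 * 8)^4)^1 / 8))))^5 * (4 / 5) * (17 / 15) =330812181 / 631066833625209020628965785600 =0.00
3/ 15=1/ 5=0.20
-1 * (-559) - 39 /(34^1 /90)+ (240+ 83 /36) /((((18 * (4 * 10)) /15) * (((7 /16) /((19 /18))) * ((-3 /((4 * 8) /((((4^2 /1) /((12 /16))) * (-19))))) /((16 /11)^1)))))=13192829 /28917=456.23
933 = 933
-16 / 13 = -1.23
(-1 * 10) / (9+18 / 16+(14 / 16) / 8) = -128 / 131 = -0.98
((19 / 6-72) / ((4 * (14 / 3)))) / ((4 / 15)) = -885 / 64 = -13.83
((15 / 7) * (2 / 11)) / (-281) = -30 / 21637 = -0.00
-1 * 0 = 0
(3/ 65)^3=27/ 274625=0.00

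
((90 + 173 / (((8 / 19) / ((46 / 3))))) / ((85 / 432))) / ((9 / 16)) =4907584 / 85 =57736.28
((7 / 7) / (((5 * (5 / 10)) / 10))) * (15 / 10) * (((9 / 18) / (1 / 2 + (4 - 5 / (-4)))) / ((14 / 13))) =78 / 161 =0.48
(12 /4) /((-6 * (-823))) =1 /1646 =0.00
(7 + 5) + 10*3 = 42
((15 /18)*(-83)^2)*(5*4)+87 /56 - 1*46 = 19281733 /168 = 114772.22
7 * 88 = 616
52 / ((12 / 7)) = 91 / 3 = 30.33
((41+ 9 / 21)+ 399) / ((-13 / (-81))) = 249723 / 91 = 2744.21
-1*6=-6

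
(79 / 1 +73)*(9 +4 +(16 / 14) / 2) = 14440 / 7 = 2062.86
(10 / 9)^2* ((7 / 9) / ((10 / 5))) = 350 / 729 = 0.48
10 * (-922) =-9220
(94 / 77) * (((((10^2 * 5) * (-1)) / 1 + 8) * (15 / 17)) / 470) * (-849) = 1253124 / 1309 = 957.31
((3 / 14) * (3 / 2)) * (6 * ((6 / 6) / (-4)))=-0.48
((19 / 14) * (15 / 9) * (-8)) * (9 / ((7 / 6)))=-6840 / 49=-139.59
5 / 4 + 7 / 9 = 2.03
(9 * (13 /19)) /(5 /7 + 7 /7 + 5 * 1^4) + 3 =3498 /893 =3.92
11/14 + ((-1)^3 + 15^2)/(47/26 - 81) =-58887/28826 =-2.04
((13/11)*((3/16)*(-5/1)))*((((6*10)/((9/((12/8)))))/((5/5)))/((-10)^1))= 195/176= 1.11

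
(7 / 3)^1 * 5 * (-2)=-70 / 3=-23.33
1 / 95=0.01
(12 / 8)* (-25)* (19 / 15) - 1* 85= -265 / 2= -132.50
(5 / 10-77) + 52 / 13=-145 / 2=-72.50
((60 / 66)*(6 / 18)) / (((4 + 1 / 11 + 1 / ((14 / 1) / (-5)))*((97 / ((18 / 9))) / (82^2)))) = 11.25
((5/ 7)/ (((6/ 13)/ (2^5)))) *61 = 63440/ 21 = 3020.95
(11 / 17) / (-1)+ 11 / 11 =6 / 17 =0.35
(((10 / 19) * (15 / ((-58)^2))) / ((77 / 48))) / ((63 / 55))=1000 / 782971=0.00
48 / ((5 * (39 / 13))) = 16 / 5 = 3.20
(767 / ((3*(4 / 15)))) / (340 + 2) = 3835 / 1368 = 2.80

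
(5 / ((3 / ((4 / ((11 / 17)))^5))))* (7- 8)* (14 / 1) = -101775349760 / 483153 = -210648.28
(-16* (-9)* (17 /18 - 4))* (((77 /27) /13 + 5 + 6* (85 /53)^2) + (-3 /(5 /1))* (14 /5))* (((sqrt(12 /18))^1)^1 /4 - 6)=82304318272 /1643265 - 10288039784* sqrt(6) /14789385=48381.89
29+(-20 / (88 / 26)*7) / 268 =85037 / 2948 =28.85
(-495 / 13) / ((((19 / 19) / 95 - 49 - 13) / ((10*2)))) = 313500 / 25519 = 12.28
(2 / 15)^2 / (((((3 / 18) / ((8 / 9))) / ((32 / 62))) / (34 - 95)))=-62464 / 20925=-2.99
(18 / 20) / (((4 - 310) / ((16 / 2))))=-2 / 85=-0.02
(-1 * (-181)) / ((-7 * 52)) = -181 / 364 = -0.50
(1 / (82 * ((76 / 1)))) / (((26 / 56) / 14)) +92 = 931733 / 10127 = 92.00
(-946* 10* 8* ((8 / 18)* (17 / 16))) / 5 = -64328 / 9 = -7147.56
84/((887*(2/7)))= 0.33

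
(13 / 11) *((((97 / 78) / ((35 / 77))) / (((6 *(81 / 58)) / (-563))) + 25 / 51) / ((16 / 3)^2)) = -295365703 / 38776320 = -7.62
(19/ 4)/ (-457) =-0.01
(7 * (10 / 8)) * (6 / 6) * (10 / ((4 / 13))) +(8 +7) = 2395 / 8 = 299.38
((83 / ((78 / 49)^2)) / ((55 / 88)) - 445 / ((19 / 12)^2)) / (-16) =171723037 / 21963240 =7.82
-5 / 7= -0.71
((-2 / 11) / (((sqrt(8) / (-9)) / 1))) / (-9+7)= -9 * sqrt(2) / 44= -0.29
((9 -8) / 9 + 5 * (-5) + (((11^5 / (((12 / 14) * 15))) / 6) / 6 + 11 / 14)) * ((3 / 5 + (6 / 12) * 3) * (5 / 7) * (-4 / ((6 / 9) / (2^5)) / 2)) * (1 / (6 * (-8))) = 7344839 / 7560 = 971.54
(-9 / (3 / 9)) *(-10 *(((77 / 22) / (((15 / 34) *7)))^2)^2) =445.45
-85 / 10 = -17 / 2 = -8.50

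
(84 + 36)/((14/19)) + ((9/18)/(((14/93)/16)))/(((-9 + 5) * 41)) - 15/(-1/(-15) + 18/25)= 2429298/16933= 143.47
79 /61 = 1.30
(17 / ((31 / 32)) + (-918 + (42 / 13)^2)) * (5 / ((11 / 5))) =-116569550 / 57629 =-2022.76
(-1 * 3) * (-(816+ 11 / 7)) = 17169 / 7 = 2452.71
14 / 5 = 2.80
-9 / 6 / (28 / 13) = -39 / 56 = -0.70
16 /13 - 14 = -166 /13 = -12.77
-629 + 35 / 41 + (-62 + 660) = -30.15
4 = 4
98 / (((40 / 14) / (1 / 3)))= 343 / 30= 11.43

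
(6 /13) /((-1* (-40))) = 3 /260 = 0.01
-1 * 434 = -434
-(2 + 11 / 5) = -21 / 5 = -4.20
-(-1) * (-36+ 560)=524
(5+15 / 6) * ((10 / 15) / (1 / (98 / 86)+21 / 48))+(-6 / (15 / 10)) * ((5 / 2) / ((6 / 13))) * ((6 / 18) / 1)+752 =6946073 / 9279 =748.58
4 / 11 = 0.36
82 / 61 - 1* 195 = -11813 / 61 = -193.66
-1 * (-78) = 78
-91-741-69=-901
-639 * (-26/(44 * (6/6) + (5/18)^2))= 376.93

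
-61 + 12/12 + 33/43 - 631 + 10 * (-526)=-255860/43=-5950.23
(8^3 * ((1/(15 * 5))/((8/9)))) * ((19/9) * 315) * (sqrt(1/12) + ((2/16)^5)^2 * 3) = 1474.32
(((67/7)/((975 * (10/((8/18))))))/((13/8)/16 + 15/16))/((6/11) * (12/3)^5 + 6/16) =1509376/2009090435625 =0.00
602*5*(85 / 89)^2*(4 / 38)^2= 86989000 / 2859481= 30.42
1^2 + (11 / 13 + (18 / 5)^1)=354 / 65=5.45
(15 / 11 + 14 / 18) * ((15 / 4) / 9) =0.89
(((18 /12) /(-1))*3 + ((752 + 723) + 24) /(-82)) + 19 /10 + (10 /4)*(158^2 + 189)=62861.62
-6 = -6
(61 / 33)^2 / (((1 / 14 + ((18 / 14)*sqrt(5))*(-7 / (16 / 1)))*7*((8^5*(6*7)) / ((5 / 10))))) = -3721*sqrt(5) / 58822680576 - 3721 / 463228609536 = -0.00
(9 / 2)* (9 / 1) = 81 / 2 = 40.50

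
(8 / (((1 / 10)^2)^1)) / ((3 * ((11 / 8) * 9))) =6400 / 297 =21.55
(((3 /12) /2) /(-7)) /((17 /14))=-1 /68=-0.01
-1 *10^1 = -10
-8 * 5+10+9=-21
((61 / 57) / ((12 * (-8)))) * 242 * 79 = -583099 / 2736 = -213.12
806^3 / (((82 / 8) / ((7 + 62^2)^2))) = 31060765440839264 / 41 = 757579644898518.63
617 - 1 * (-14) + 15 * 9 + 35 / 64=49059 / 64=766.55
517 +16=533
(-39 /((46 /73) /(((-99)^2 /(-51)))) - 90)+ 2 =9232333 /782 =11806.05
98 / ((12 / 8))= 196 / 3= 65.33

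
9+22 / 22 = 10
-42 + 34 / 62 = -1285 / 31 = -41.45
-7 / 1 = -7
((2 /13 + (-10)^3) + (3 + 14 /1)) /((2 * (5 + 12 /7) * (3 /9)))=-268317 /1222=-219.57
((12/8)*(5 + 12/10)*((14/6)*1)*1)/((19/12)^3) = 187488/34295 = 5.47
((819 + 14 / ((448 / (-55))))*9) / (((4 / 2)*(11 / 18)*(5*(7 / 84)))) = 6355179 / 440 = 14443.59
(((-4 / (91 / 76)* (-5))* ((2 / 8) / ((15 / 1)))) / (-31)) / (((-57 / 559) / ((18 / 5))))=344 / 1085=0.32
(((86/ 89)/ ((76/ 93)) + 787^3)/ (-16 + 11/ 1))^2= 108706520282726038150921/ 11437924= 9504042891238483.33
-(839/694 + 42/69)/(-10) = 29013/159620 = 0.18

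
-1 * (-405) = 405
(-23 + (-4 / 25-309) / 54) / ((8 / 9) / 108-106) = 349011 / 1287800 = 0.27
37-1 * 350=-313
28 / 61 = 0.46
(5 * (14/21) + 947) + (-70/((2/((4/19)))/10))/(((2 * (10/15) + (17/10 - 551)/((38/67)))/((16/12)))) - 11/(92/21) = 288462906227/304310148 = 947.92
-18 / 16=-9 / 8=-1.12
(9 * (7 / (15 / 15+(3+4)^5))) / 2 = 0.00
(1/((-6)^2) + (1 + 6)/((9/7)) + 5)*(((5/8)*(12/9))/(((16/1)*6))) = 1885/20736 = 0.09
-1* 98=-98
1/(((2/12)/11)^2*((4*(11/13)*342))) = 143/38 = 3.76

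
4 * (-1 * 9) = -36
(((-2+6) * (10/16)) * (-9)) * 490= -11025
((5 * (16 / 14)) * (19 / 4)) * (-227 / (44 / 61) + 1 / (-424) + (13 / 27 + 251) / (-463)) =-8556.79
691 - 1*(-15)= 706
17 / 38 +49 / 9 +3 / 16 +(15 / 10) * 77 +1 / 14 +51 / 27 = 788677 / 6384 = 123.54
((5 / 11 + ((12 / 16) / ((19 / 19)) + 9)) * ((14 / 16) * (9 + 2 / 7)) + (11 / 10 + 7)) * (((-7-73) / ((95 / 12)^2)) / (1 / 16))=-184528512 / 99275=-1858.76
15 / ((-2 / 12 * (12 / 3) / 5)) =-112.50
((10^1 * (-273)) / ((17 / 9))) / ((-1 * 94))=12285 / 799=15.38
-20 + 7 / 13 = -253 / 13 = -19.46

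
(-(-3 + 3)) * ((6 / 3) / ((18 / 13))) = 0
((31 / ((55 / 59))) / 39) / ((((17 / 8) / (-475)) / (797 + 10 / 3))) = -3337486040 / 21879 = -152542.90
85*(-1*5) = -425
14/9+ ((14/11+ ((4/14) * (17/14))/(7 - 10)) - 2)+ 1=8308/4851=1.71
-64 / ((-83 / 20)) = 1280 / 83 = 15.42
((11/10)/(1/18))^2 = 9801/25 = 392.04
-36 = -36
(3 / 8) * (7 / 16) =21 / 128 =0.16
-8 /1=-8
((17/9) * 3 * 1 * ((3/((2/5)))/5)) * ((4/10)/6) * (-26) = -221/15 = -14.73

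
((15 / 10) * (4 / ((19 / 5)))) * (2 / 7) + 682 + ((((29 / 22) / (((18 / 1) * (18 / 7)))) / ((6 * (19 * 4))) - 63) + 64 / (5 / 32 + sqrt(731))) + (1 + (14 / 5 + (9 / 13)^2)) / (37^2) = 65536 * sqrt(731) / 748519 + 12203748572246978995879 / 19701239904820393920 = 621.81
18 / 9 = 2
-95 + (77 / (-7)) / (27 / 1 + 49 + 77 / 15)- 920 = -1235420 / 1217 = -1015.14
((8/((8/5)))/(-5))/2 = -1/2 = -0.50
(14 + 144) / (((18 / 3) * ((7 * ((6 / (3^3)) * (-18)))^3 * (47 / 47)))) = -79 / 65856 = -0.00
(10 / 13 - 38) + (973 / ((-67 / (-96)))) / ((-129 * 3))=-40.83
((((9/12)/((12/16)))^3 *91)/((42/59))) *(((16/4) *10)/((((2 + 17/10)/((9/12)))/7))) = 268450/37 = 7255.41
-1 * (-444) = 444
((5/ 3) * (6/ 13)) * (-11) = -110/ 13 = -8.46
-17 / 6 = -2.83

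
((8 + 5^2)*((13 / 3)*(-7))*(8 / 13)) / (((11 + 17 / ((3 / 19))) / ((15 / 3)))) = -2310 / 89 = -25.96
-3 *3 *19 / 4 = -171 / 4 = -42.75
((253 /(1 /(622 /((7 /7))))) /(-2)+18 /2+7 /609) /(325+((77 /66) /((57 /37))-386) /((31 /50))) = 12094473579 /45559000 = 265.47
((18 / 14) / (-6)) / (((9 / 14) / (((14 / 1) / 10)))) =-7 / 15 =-0.47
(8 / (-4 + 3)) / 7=-8 / 7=-1.14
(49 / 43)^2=2401 / 1849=1.30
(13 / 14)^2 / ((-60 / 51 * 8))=-0.09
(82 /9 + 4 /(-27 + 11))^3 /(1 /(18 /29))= 1119371 /2592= 431.86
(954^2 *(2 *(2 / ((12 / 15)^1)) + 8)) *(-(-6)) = 70989048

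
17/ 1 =17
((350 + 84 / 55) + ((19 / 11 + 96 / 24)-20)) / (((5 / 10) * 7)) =37098 / 385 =96.36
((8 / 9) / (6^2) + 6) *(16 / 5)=7808 / 405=19.28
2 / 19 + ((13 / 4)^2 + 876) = 269547 / 304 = 886.67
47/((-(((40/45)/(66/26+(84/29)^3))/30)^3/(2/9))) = -7918513293237223093344730125/1019910390687494176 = -7763930405.59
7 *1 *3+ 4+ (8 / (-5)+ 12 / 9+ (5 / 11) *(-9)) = 3406 / 165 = 20.64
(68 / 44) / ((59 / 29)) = 493 / 649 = 0.76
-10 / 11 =-0.91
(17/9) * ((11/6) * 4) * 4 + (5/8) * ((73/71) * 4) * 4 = 125926/1917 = 65.69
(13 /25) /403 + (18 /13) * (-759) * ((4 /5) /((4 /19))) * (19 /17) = -764456989 /171275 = -4463.33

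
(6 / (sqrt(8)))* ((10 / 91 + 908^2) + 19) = 225083889* sqrt(2) / 182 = 1748992.79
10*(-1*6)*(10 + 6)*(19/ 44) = -4560/ 11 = -414.55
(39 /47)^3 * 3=177957 /103823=1.71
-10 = -10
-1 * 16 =-16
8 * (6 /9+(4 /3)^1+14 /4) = 44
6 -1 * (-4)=10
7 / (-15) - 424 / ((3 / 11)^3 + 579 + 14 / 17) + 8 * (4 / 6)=4.14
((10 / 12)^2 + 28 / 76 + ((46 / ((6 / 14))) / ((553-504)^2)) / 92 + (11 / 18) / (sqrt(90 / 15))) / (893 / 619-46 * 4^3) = -154425025 / 427332385116-6809 * sqrt(6) / 196715844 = -0.00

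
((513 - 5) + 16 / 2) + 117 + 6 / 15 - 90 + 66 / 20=5467 / 10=546.70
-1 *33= -33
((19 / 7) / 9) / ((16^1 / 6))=0.11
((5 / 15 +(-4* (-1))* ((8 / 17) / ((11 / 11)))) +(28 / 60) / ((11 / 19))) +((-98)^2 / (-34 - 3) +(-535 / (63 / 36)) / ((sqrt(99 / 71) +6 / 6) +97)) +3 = -213663885673 / 832459485 +1284* sqrt(781) / 954499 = -256.63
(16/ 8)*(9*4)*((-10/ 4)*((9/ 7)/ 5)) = -324/ 7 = -46.29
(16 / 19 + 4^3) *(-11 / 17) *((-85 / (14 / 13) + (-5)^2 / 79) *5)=420813800 / 25517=16491.51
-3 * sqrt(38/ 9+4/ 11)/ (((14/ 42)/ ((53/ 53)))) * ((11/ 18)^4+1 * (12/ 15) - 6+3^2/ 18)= 2393731 * sqrt(4994)/ 1924560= 87.90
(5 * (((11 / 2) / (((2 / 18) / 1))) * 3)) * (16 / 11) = 1080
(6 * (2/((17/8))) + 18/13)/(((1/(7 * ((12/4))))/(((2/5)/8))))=16317/2210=7.38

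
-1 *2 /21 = -2 /21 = -0.10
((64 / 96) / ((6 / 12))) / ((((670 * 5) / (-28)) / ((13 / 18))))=-364 / 45225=-0.01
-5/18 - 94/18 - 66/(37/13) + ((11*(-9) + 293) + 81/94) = 288974/1739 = 166.17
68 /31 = 2.19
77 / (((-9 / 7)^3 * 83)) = -26411 / 60507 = -0.44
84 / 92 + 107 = 2482 / 23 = 107.91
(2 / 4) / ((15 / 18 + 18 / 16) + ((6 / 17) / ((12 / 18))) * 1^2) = 204 / 1015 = 0.20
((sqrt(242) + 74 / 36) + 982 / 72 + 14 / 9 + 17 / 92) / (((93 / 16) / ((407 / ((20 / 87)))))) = 519332 * sqrt(2) / 155 + 18932012 / 3565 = 10048.89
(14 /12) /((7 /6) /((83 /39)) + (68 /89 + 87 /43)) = 2223487 /6356937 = 0.35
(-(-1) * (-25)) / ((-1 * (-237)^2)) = 25 / 56169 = 0.00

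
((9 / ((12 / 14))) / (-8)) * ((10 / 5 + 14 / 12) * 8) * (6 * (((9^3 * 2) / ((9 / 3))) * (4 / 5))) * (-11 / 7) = 609444 / 5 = 121888.80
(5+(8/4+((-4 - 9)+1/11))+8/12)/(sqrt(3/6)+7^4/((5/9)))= -12461190/10272875107+4325 * sqrt(2)/30818625321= -0.00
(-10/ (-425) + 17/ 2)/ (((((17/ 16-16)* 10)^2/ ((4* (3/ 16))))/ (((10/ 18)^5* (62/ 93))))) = 64400/ 6371104977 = 0.00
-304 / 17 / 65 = -304 / 1105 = -0.28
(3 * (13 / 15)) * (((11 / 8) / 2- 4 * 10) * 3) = -306.64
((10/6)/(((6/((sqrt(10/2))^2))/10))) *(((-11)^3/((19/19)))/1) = -166375/9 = -18486.11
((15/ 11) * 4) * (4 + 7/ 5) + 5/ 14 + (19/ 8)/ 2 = 31.00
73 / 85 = 0.86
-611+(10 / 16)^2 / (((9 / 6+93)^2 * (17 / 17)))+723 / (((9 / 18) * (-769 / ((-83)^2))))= -5961893748983 / 439511184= -13564.83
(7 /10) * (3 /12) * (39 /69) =91 /920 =0.10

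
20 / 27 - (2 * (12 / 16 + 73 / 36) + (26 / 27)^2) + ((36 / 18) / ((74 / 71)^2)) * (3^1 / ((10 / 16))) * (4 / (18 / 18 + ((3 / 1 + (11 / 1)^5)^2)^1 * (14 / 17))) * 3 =-10405039733687427698 / 1812057805163954205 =-5.74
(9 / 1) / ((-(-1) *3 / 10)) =30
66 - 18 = 48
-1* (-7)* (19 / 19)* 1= 7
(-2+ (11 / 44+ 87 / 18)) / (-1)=-37 / 12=-3.08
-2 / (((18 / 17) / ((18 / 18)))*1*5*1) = -0.38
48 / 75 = 16 / 25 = 0.64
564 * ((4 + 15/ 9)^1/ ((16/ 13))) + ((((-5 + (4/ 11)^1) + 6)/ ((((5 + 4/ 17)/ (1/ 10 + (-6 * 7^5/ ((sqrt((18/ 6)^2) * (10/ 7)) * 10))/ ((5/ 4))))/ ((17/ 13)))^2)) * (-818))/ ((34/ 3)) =-1001039168896861187/ 46016059375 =-21754126.33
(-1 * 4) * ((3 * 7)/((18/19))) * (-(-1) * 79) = -21014/3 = -7004.67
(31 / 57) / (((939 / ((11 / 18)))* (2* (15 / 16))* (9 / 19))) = 1364 / 3422655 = 0.00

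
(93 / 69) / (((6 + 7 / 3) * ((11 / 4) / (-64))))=-23808 / 6325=-3.76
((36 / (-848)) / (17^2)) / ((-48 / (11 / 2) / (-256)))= -66 / 15317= -0.00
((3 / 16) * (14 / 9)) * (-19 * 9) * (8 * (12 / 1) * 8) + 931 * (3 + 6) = -29925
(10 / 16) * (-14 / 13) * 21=-14.13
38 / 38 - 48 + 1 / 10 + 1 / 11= -5149 / 110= -46.81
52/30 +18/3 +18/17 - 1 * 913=-230573/255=-904.21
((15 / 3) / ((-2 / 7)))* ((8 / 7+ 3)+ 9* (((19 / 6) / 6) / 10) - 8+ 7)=-1013 / 16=-63.31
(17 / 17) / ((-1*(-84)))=1 / 84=0.01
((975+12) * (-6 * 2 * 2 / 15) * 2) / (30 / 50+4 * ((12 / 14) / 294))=-5416656 / 1049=-5163.64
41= 41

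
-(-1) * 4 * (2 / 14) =4 / 7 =0.57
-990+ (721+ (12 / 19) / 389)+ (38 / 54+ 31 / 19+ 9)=-51418474 / 199557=-257.66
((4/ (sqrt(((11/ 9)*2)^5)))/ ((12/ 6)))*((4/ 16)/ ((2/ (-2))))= -243*sqrt(22)/ 21296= -0.05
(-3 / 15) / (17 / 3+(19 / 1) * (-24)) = 3 / 6755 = 0.00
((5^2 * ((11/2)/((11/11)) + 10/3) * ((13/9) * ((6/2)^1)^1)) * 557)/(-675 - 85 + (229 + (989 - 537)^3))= 0.01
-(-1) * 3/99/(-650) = -1/21450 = -0.00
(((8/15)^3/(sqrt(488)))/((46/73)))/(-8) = -584 * sqrt(122)/4735125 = -0.00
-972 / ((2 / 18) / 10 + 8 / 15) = -1785.31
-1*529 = -529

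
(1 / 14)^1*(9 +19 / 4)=55 / 56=0.98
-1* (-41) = 41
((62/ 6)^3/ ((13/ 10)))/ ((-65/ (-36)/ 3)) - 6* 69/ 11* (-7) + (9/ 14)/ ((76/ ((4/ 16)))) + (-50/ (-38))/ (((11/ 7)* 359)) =1673.68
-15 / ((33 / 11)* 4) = -5 / 4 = -1.25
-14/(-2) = 7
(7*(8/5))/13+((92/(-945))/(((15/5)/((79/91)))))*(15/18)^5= 426403091/501522840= 0.85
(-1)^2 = 1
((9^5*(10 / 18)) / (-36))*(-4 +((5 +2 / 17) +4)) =-317115 / 68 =-4663.46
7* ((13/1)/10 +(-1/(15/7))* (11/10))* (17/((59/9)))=357/25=14.28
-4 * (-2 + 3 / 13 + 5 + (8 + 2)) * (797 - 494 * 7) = 1830768 / 13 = 140828.31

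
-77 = -77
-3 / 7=-0.43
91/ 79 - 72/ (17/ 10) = -55333/ 1343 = -41.20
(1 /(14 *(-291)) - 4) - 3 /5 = -93707 /20370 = -4.60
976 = 976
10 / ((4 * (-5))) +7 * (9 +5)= 195 / 2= 97.50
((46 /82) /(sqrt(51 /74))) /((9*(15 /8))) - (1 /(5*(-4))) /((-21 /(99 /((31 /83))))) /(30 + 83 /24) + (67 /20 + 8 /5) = 184*sqrt(3774) /282285 + 1562283 /316820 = 4.97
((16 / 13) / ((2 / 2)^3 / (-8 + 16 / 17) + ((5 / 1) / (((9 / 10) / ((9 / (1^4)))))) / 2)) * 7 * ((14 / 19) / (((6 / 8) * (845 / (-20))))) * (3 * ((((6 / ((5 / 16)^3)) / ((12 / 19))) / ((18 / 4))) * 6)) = -1644167168 / 163841275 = -10.04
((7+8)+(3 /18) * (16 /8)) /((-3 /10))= -460 /9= -51.11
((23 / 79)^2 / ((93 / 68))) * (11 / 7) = 395692 / 4062891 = 0.10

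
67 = 67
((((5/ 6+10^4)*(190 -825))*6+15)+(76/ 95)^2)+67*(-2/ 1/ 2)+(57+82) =-38103087.36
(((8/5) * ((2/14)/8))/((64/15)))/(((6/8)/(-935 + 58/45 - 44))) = -43997/5040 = -8.73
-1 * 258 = -258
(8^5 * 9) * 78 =23003136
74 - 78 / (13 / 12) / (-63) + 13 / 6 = 3247 / 42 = 77.31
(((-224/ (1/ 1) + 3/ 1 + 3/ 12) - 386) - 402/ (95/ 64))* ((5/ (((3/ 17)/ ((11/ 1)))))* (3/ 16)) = -62360199/ 1216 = -51283.06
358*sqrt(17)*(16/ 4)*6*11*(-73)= -6899376*sqrt(17)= -28446856.00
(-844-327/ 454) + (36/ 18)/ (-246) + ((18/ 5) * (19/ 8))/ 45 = -2358035651/ 2792100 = -844.54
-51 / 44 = -1.16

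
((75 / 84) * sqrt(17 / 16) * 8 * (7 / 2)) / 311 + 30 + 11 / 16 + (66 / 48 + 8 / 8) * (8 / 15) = 25 * sqrt(17) / 1244 + 7669 / 240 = 32.04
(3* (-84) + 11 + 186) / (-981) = 55 / 981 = 0.06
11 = 11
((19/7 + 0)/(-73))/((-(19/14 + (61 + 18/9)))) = 38/65773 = 0.00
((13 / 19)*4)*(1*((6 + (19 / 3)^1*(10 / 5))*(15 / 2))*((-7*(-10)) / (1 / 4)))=2038400 / 19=107284.21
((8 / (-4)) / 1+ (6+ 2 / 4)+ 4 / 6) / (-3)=-31 / 18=-1.72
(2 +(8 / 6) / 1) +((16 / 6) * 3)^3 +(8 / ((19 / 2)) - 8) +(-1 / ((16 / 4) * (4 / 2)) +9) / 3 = 233077 / 456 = 511.13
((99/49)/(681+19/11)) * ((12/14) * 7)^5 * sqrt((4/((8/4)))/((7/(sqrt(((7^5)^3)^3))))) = 24408351907632 * sqrt(2) * 7^(3/4)/3755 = 39560980116.21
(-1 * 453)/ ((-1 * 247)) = 453/ 247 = 1.83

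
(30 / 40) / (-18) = -1 / 24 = -0.04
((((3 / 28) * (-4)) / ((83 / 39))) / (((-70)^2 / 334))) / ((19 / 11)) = -214929 / 27045550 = -0.01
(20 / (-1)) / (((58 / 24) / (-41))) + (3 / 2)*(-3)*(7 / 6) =38751 / 116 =334.06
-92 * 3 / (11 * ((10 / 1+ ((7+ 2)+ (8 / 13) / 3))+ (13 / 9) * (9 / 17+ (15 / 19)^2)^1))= -66058668 / 54946265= -1.20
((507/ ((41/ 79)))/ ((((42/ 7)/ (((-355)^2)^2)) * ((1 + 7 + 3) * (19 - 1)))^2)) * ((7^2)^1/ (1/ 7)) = 1155140312778171563700390625/ 19288368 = 59887923787962338944.40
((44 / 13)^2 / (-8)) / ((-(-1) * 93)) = -0.02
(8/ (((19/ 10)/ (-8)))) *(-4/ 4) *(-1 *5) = -3200/ 19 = -168.42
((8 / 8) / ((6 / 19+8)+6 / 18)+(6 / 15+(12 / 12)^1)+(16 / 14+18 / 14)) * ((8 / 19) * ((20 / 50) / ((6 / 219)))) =39745288 / 1639225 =24.25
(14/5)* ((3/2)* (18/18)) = 21/5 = 4.20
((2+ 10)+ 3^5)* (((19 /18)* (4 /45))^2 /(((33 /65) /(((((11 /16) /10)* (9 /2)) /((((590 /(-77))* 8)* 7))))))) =-877591 /275270400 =-0.00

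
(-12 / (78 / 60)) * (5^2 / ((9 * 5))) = -5.13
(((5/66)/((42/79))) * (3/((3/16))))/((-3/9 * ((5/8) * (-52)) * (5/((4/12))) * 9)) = 632/405405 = 0.00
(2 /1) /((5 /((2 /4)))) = 1 /5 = 0.20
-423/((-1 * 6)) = 141/2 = 70.50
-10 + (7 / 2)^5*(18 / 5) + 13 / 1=151503 / 80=1893.79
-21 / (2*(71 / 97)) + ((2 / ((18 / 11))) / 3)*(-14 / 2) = -65933 / 3834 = -17.20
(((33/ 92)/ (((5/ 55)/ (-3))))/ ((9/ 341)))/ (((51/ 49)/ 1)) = -430.90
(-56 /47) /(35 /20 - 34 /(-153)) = -2016 /3337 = -0.60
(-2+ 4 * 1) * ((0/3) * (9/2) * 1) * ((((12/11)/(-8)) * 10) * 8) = 0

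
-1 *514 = -514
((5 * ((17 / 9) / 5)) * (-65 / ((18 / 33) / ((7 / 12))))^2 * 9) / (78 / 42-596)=-2980952975 / 21560256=-138.26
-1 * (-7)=7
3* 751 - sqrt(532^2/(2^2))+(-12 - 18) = 1957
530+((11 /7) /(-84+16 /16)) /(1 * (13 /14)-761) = 468097612 /883203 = 530.00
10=10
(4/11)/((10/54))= 1.96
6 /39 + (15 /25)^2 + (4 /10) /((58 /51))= 8158 /9425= 0.87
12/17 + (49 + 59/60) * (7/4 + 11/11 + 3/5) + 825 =20260261/20400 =993.15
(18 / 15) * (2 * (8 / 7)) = 2.74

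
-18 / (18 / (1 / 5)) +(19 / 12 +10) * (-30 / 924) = -5323 / 9240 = -0.58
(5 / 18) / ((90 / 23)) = 23 / 324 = 0.07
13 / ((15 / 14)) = 182 / 15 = 12.13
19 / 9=2.11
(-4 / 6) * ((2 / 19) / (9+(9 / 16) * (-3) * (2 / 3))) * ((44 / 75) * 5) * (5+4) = -1408 / 5985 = -0.24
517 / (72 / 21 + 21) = 3619 / 171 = 21.16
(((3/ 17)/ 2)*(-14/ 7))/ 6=-1/ 34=-0.03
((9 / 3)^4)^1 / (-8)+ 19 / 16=-143 / 16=-8.94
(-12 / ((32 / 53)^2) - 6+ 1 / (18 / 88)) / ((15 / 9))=-78403 / 3840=-20.42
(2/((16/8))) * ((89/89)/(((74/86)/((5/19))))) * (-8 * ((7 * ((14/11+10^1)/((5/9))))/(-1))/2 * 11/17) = 1343664/11951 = 112.43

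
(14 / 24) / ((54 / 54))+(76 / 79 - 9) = -7067 / 948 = -7.45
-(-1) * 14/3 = 14/3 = 4.67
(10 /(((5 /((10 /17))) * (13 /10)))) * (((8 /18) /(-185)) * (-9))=160 /8177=0.02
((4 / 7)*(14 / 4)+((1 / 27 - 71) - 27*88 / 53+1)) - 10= -175717 / 1431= -122.79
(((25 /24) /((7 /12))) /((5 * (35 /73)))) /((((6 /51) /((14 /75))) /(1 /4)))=1241 /4200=0.30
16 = 16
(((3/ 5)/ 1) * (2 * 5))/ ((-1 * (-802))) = 3/ 401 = 0.01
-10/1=-10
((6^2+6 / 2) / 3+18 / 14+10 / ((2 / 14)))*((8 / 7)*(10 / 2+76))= 7802.45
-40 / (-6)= 20 / 3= 6.67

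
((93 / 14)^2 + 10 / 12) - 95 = -29423 / 588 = -50.04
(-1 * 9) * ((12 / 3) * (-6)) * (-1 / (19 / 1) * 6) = -1296 / 19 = -68.21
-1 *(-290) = 290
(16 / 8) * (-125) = -250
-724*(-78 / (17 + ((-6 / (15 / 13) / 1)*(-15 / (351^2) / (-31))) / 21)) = 116135176248 / 34960651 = 3321.88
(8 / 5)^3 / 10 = 256 / 625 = 0.41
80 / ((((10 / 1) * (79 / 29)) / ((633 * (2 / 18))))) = 48952 / 237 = 206.55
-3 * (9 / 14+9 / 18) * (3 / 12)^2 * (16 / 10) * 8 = -96 / 35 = -2.74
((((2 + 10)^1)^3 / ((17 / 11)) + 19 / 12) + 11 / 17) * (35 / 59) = 7999285 / 12036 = 664.61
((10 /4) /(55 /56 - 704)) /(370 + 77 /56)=-1120 /116965299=-0.00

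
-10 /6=-5 /3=-1.67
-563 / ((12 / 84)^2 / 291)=-8027817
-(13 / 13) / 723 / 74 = -1 / 53502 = -0.00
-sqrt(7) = -2.65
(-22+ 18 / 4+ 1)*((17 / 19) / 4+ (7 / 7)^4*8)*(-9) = 185625 / 152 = 1221.22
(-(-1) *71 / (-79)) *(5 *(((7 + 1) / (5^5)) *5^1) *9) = -5112 / 9875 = -0.52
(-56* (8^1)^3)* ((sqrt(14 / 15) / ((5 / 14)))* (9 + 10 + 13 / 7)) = -8372224* sqrt(210) / 75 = -1617667.36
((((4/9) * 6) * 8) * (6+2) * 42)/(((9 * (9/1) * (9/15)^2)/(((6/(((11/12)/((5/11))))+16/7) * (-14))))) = -1597030400/88209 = -18105.07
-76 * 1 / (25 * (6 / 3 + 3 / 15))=-1.38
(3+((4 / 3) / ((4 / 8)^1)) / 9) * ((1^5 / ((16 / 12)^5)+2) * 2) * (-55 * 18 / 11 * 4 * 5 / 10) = -1019495 / 384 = -2654.93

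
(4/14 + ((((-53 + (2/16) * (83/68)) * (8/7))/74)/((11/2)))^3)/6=827444567/17577377664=0.05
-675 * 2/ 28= -675/ 14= -48.21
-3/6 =-1/2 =-0.50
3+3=6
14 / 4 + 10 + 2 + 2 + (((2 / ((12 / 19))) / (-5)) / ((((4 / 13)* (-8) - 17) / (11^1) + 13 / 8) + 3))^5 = 61417660934949340789 / 3509688216034068750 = 17.50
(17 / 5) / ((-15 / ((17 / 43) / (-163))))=289 / 525675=0.00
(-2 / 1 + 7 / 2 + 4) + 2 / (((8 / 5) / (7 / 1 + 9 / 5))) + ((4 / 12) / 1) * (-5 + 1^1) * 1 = 91 / 6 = 15.17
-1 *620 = -620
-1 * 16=-16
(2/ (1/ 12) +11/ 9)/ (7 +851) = 227/ 7722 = 0.03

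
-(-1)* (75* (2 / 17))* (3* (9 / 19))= 4050 / 323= 12.54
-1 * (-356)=356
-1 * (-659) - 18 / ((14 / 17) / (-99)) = 2822.86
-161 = -161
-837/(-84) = 279/28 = 9.96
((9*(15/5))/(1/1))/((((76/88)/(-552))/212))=-69512256/19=-3658539.79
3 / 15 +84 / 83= 503 / 415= 1.21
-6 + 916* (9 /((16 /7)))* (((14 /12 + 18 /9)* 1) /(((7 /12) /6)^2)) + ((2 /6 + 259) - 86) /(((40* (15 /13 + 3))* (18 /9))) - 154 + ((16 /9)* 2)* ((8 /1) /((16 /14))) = 2740198207 /2268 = 1208200.27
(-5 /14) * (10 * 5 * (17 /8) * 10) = -10625 /28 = -379.46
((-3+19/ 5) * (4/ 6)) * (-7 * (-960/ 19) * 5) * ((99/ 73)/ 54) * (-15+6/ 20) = -482944/ 1387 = -348.19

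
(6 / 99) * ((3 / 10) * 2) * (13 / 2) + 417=22948 / 55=417.24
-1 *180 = -180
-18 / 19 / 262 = -9 / 2489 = -0.00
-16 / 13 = -1.23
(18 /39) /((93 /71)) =142 /403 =0.35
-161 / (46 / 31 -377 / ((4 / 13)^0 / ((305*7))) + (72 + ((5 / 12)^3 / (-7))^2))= 730249261056 / 3650436753771497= 0.00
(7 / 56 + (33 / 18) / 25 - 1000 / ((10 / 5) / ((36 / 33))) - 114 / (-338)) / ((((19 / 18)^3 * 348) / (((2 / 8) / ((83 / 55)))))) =-49232008899 / 223209967760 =-0.22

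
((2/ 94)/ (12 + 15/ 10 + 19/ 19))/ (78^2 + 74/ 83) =83/ 344188849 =0.00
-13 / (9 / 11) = -143 / 9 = -15.89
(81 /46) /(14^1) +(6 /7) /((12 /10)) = 541 /644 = 0.84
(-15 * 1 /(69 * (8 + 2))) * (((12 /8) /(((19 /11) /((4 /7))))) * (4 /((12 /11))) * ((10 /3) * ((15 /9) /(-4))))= 3025 /55062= 0.05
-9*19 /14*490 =-5985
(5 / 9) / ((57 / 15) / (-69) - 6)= -575 / 6267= -0.09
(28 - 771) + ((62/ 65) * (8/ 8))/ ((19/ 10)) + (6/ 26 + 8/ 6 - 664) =-1041056/ 741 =-1404.93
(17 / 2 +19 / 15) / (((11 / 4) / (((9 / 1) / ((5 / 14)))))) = 89.50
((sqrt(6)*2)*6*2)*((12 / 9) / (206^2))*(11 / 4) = 22*sqrt(6) / 10609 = 0.01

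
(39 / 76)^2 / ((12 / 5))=2535 / 23104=0.11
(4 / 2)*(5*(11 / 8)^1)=55 / 4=13.75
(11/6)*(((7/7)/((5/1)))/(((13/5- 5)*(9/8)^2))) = -88/729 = -0.12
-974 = -974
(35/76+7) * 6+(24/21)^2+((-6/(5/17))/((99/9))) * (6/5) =22450231/512050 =43.84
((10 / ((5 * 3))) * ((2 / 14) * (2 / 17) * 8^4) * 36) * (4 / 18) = 131072 / 357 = 367.15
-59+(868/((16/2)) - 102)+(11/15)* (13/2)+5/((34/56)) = -39.50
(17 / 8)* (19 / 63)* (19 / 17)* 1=361 / 504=0.72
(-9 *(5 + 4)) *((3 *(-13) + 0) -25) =5184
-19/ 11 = -1.73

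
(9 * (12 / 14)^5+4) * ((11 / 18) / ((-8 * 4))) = -377333 / 2420208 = -0.16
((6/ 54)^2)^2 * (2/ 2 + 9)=10/ 6561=0.00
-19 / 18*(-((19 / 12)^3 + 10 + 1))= 491473 / 31104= 15.80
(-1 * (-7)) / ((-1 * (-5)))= 1.40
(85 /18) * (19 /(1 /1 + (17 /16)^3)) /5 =661504 /81081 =8.16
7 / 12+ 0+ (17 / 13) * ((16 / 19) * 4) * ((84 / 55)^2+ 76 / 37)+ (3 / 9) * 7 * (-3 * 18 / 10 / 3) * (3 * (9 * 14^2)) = -7366908977723 / 331745700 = -22206.49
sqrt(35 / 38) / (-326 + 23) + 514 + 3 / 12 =2057 / 4-sqrt(1330) / 11514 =514.25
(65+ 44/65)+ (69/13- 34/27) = 122368/1755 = 69.73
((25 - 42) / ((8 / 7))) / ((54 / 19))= -2261 / 432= -5.23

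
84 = 84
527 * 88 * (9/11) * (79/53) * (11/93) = 354552/53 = 6689.66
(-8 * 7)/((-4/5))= 70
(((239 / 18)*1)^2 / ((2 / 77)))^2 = 19345192432489 / 419904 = 46070512.38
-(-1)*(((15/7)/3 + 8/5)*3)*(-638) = -155034/35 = -4429.54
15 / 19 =0.79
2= 2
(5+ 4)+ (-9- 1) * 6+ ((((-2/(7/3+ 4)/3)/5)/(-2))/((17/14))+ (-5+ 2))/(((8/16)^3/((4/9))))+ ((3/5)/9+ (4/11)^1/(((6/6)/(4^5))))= 49691372/159885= 310.79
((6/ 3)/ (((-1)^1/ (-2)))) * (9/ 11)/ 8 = 9/ 22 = 0.41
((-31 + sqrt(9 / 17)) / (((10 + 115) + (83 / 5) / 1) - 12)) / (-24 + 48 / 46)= 3565 / 342144 - 115* sqrt(17) / 1938816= 0.01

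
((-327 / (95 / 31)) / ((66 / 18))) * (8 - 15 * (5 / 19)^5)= -600979657887 / 2587523455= -232.26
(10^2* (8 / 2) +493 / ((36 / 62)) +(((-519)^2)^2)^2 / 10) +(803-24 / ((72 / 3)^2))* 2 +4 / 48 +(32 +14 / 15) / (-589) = 734366860512438437888944 / 1395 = 526427856998163754759.10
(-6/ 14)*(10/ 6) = -0.71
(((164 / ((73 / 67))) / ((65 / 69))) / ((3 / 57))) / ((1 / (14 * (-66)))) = -2805156.51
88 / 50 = 44 / 25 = 1.76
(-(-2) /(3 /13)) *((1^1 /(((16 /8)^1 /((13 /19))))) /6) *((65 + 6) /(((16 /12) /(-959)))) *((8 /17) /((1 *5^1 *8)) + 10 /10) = -494802763 /19380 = -25531.62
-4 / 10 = -2 / 5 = -0.40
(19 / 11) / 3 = 19 / 33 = 0.58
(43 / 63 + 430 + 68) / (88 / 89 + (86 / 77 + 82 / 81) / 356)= 276815187 / 552176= 501.32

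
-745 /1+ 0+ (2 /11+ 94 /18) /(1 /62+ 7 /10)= -737.45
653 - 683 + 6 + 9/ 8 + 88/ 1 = 521/ 8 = 65.12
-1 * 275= -275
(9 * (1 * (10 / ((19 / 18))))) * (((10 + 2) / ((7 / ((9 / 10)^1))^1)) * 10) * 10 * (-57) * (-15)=78732000 / 7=11247428.57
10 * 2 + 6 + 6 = 32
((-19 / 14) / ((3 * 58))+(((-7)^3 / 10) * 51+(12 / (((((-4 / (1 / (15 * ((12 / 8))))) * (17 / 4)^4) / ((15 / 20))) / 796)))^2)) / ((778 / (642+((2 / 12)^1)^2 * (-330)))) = -1422.86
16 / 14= 8 / 7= 1.14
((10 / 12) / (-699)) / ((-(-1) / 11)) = -55 / 4194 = -0.01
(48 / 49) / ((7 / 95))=13.29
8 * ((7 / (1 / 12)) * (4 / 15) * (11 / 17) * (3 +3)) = 59136 / 85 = 695.72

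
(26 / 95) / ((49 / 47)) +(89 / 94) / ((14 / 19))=1354251 / 875140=1.55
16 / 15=1.07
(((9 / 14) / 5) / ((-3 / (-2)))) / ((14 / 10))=3 / 49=0.06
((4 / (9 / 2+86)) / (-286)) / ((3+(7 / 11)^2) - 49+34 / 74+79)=-1628 / 356740683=-0.00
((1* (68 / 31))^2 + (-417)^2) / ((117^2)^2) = 167111953 / 180080560881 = 0.00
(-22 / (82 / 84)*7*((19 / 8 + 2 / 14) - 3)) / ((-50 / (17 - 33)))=24948 / 1025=24.34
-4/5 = -0.80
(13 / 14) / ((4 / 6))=39 / 28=1.39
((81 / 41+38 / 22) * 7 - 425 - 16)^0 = 1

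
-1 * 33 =-33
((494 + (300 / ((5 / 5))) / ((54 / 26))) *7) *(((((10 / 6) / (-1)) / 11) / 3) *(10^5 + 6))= -20112206660 / 891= -22572622.51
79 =79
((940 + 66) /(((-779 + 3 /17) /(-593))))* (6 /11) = 15212229 /36410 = 417.80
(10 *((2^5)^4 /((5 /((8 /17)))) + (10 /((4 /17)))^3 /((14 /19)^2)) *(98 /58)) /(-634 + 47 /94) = -6403.33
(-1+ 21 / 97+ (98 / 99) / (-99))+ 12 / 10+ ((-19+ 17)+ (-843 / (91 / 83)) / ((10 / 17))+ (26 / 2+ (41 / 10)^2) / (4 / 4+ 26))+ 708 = -5187367722389 / 8651342700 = -599.60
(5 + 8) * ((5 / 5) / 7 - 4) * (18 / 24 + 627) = -881361 / 28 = -31477.18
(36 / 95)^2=0.14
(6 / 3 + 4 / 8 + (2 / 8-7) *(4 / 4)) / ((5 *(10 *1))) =-17 / 200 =-0.08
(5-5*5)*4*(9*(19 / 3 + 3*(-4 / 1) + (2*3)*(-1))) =8400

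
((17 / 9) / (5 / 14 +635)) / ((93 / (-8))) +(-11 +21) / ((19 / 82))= 43.16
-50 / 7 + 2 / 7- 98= -734 / 7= -104.86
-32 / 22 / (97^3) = -16 / 10039403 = -0.00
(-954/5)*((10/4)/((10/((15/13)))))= -55.04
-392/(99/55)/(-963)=1960/8667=0.23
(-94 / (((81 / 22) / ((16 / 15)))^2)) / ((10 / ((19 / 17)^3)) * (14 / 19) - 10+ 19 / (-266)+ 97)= -21249837830144 / 248345533992825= -0.09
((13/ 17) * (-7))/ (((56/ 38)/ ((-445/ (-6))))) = -109915/ 408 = -269.40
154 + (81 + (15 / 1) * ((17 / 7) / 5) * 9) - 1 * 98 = 1418 / 7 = 202.57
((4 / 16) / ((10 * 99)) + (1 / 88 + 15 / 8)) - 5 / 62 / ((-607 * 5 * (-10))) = 140581609 / 74515320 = 1.89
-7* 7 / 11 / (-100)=49 / 1100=0.04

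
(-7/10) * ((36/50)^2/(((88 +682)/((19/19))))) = -81/171875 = -0.00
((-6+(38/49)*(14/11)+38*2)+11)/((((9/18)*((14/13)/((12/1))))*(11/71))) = 69922788/5929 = 11793.35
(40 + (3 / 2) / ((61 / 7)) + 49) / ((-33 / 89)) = -240.49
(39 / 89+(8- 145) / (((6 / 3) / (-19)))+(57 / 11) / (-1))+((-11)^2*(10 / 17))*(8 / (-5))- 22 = 38640853 / 33286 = 1160.87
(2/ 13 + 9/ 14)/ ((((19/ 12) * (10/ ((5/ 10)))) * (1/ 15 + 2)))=1305/ 107198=0.01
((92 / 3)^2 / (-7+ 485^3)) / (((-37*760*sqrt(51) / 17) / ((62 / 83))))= -32798*sqrt(51) / 449326858579785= -0.00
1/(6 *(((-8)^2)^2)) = 1/24576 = 0.00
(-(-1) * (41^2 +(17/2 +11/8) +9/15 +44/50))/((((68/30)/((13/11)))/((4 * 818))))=5398950921/1870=2887139.53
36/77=0.47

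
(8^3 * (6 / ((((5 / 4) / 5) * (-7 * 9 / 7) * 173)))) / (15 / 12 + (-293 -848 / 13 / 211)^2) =-123274018816 / 1343805761841039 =-0.00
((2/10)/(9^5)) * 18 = 2/32805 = 0.00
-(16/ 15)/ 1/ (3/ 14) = -224/ 45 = -4.98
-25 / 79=-0.32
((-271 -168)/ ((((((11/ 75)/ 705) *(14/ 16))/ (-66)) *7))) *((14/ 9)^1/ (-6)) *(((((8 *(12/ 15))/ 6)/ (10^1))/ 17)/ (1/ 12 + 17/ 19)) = -1003589120/ 26537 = -37818.48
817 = 817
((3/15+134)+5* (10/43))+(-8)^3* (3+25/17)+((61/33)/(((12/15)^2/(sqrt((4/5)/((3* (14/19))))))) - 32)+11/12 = -95819263/43860+305* sqrt(3990)/11088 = -2182.92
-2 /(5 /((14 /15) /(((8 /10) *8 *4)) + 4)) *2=-155 /48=-3.23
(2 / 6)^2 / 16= 1 / 144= 0.01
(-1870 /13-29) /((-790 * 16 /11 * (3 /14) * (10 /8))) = 57673 /102700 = 0.56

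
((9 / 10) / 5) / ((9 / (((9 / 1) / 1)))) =9 / 50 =0.18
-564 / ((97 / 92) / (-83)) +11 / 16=44399.70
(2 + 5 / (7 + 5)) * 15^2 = 2175 / 4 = 543.75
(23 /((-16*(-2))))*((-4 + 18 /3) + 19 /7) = 759 /224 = 3.39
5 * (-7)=-35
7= 7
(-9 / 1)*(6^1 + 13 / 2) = -225 / 2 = -112.50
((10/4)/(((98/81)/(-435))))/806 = -176175/157976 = -1.12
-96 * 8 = -768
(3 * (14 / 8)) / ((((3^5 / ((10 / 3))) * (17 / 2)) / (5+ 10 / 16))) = 175 / 3672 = 0.05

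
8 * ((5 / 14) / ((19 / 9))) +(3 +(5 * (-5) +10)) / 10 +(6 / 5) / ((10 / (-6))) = -0.57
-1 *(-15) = 15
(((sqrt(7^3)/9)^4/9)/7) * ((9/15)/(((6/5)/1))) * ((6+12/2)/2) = 16807/19683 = 0.85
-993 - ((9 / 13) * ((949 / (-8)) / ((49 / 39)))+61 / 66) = -12011845 / 12936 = -928.56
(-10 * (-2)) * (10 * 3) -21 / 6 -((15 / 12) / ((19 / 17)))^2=3438159 / 5776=595.25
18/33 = 6/11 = 0.55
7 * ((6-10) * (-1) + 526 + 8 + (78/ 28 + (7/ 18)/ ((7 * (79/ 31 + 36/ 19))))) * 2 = 178323886/ 23553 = 7571.18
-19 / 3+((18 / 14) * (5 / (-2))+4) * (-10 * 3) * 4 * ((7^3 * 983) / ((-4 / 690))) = 16451438831 / 3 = 5483812943.67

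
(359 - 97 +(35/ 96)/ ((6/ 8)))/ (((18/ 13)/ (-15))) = -1228435/ 432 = -2843.60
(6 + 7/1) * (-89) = -1157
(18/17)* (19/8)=171/68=2.51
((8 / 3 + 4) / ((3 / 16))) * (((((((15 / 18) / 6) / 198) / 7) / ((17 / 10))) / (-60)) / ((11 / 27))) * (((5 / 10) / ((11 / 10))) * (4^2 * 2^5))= -256000 / 12829509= -0.02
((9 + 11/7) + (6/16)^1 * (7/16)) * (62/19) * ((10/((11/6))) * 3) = 13418505/23408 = 573.24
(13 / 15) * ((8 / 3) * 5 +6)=754 / 45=16.76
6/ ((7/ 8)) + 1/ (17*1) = 823/ 119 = 6.92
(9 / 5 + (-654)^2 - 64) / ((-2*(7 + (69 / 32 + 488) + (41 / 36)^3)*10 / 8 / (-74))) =14764935612672 / 581606075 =25386.49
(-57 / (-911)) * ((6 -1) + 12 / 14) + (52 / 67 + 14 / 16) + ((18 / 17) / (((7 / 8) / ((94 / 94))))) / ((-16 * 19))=2223102807 / 1104037256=2.01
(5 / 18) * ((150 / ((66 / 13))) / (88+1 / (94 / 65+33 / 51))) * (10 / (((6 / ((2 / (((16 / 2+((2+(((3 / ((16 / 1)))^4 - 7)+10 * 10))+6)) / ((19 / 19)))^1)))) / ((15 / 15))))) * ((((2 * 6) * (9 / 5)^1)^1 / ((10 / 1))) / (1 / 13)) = 256178257920 / 3216204540439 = 0.08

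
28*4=112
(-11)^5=-161051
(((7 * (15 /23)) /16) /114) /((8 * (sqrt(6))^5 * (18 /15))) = 175 * sqrt(6) /144986112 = 0.00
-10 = -10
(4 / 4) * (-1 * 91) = -91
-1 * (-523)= 523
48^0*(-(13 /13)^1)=-1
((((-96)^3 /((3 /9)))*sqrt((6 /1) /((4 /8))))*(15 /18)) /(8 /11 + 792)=-608256*sqrt(3) /109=-9665.42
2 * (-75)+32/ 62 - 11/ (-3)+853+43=69767/ 93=750.18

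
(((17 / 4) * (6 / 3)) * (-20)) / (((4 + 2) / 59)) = -5015 / 3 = -1671.67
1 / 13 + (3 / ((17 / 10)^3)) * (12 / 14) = 268391 / 447083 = 0.60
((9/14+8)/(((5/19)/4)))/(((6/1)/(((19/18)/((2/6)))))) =43681/630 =69.33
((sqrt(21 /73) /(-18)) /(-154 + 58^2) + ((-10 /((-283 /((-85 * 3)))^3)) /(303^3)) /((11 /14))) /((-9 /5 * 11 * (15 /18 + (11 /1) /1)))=0.00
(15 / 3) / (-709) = -5 / 709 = -0.01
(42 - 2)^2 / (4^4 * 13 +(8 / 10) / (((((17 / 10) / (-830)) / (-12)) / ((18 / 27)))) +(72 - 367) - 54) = 27200 / 103763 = 0.26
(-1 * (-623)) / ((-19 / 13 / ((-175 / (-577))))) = -1417325 / 10963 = -129.28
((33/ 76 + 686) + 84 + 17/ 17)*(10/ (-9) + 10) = 390860/ 57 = 6857.19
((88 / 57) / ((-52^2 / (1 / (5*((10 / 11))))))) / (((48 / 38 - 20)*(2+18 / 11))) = 1331 / 721968000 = 0.00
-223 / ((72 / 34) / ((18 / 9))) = -3791 / 18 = -210.61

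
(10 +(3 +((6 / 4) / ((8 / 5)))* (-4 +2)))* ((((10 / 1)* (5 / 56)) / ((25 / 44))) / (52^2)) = 979 / 151424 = 0.01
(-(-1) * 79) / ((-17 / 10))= -790 / 17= -46.47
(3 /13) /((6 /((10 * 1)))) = 5 /13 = 0.38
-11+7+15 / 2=7 / 2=3.50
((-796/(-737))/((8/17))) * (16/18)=13532/6633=2.04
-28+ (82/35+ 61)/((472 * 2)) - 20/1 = -1583703/33040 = -47.93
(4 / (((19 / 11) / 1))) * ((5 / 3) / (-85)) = -44 / 969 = -0.05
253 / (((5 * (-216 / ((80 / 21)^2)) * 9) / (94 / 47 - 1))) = -40480 / 107163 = -0.38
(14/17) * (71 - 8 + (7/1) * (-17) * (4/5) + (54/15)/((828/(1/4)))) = -207361/7820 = -26.52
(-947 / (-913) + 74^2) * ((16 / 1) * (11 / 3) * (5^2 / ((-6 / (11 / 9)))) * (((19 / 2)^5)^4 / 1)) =-638169678135439925493372207627125 / 10878976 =-58660822317784314028578810.00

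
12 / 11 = 1.09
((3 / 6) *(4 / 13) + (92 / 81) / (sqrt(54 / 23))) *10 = 20 / 13 + 460 *sqrt(138) / 729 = 8.95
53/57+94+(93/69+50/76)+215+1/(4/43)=1692163/5244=322.69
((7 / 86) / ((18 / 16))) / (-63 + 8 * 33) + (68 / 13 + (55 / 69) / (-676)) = 6325270385 / 1209432276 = 5.23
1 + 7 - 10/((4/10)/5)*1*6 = -742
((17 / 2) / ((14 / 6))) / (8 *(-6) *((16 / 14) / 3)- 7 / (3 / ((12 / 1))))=-17 / 216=-0.08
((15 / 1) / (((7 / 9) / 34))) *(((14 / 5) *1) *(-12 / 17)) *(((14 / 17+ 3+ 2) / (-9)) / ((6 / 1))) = 2376 / 17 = 139.76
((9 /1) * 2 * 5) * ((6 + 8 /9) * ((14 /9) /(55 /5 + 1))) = 2170 /27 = 80.37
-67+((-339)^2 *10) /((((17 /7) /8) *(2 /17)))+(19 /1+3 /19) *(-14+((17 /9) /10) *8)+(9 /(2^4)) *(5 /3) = 440189221577 /13680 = 32177574.68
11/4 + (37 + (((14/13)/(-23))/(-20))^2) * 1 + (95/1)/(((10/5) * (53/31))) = 15999427761/236912650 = 67.53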